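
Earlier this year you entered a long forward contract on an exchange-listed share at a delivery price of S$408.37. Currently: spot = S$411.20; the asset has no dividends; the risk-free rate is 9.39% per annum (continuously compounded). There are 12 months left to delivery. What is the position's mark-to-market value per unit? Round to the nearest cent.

Current fair forward for the remaining 12 months: F = S·e^(r·T), r = 0.0939
F = 411.20 · e^(0.0939 × 12/12) = 411.20 × 1.098450 = 451.6826
Value of long forward = (F − K)·e^(−rT) = (451.6826 − 408.37) · e^(−0.0939·12/12)
= 43.3126 × 0.910374 = 39.43

S$39.43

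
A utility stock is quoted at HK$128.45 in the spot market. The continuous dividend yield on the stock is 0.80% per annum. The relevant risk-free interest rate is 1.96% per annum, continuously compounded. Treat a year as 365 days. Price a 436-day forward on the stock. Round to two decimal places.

F = S·e^((r − q)T) = 128.45 · e^((0.0196 − 0.0080) × 436/365)
= 128.45 · e^0.013856 = 128.45 × 1.013952
F = HK$130.24

HK$130.24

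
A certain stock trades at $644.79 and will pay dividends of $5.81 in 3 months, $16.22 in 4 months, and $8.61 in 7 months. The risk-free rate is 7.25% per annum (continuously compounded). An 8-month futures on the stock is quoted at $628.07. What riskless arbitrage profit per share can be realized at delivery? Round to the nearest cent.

PV(dividends) I = 5.81·e^(−0.0725·3/12) + 16.22·e^(−0.0725·4/12) + 8.61·e^(−0.0725·7/12) = 29.7918
Fair futures F* = (S − I)·e^(rT) = (644.79 − 29.7918)·e^0.048333 = 614.9982 × 1.049520 = 645.4529
Market $628.07 < fair 645.4529: forward underpriced → reverse cash-and-carry (short the stock, invest proceeds at r, pay the dividends, go long the forward).
Profit at T = |F_mkt − F*| = |628.07 − 645.4529| = $17.38 per share

$17.38 per share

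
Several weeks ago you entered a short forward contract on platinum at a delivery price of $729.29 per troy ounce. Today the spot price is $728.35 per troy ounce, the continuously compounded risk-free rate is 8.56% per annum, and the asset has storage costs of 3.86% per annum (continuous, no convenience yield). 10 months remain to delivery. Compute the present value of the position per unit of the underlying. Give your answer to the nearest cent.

-$73.08 per troy ounce

Current fair forward for the remaining 10 months: F = S·e^((r + u)·T), (r + u) = 0.0856 + 0.0386 = 0.1242
F = 728.35 · e^(0.1242 × 10/12) = 728.35 × 1.109046 = 807.7737
Value of long forward = (F − K)·e^(−rT) = (807.7737 − 729.29) · e^(−0.0856·10/12)
= 78.4837 × 0.931151 = 73.08
Short position value = −(long value) = -$73.08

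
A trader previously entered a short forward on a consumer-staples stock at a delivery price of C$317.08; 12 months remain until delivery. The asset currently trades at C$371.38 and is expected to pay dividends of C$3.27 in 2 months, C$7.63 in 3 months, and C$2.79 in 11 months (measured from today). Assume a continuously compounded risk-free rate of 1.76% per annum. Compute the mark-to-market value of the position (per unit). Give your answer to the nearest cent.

PV(remaining dividends) I = 3.27·e^(−0.0176·2/12) + 7.63·e^(−0.0176·3/12) + 2.79·e^(−0.0176·11/12) = 13.6023
Current forward F = (S − I)·e^(rT) = (371.38 − 13.6023)·e^(0.0176·12/12) = 357.7777 × 1.017756 = 364.1304
Value (long) = (F − K)·e^(−rT) = (364.1304 − 317.08) × 0.982554 = 46.2296
Short position value = −(long value) = -C$46.23

-C$46.23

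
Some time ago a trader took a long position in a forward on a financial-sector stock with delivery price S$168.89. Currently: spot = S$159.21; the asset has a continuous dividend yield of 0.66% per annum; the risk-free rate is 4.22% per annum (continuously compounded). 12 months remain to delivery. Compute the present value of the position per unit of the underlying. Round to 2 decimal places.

-S$3.75

Current fair forward for the remaining 12 months: F = S·e^((r − q)·T), (r − q) = 0.0422 − 0.0066 = 0.0356
F = 159.21 · e^(0.0356 × 12/12) = 159.21 × 1.036241 = 164.9799
Value of long forward = (F − K)·e^(−rT) = (164.9799 − 168.89) · e^(−0.0422·12/12)
= -3.9101 × 0.958678 = -3.75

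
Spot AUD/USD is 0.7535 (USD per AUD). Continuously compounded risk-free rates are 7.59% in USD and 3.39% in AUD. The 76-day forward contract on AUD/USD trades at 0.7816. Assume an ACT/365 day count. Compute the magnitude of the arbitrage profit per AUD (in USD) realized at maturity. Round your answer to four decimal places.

0.0215 per AUD (in USD)

Fair forward: F* = S·e^(carry·T), with carry = (r_USD − r_AUD) = 0.0759 − 0.0339 = 0.0420
F* = 0.7535 · e^(0.0420 × 76/365) = 0.7535 · e^0.008745 = 0.7535 × 1.008783 = 0.7601
Market 0.7816 > fair 0.7601: forward overpriced → cash-and-carry (buy spot, short the forward).
At maturity, profit = |F_mkt − F*| = |0.7816 − 0.7601| = 0.0215 per AUD (in USD)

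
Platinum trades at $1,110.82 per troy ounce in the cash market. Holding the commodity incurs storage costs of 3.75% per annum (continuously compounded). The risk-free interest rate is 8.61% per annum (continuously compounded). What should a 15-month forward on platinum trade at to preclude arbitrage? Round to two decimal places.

$1,296.41 per troy ounce

Net carry = r + u − y = 0.0861 + 0.0375 − 0.0000 = 0.1236
F = S·e^((r+u−y)T) = 1110.82 · e^(0.1236 × 15/12) = 1110.82 · e^0.15450000
= 1110.82 × 1.16707428 = $1,296.41 per troy ounce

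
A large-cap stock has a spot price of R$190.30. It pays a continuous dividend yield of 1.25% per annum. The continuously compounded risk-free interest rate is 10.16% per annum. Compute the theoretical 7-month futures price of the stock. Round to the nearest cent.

R$200.45

F = S·e^((r − q)T) = 190.30 · e^((0.1016 − 0.0125) × 7/12)
= 190.30 · e^0.051975 = 190.30 × 1.053349
F = R$200.45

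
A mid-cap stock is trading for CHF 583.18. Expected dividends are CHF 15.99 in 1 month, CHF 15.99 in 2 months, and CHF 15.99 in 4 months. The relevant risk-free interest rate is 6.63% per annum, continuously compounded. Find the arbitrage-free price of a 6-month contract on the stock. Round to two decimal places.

PV(dividends) I = 15.99·e^(−0.0663·1/12) + 15.99·e^(−0.0663·2/12) + 15.99·e^(−0.0663·4/12)
I = 15.9019 + 15.8143 + 15.6405 = 47.3567
F = (S − I)·e^(rT) = (583.18 − 47.3567) · e^(0.0663·6/12)
= 535.8233 · e^0.033150 = 535.8233 × 1.033706 = CHF 553.88

CHF 553.88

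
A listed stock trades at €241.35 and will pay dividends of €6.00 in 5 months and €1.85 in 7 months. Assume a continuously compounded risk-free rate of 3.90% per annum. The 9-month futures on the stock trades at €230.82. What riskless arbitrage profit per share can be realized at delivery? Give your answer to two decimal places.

€9.75 per share

PV(dividends) I = 6.00·e^(−0.0390·5/12) + 1.85·e^(−0.0390·7/12) = 7.7117
Fair futures F* = (S − I)·e^(rT) = (241.35 − 7.7117)·e^0.029250 = 233.6383 × 1.029682 = 240.5732
Market €230.82 < fair 240.5732: forward underpriced → reverse cash-and-carry (short the stock, invest proceeds at r, pay the dividends, go long the forward).
Profit at T = |F_mkt − F*| = |230.82 − 240.5732| = €9.75 per share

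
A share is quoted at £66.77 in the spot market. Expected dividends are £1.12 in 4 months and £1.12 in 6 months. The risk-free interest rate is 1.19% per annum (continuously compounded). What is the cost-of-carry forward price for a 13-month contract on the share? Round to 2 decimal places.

PV(dividends) I = 1.12·e^(−0.0119·4/12) + 1.12·e^(−0.0119·6/12)
I = 1.1156 + 1.1134 = 2.2290
F = (S − I)·e^(rT) = (66.77 − 2.2290) · e^(0.0119·13/12)
= 64.5410 · e^0.012892 = 64.5410 × 1.012975 = £65.38

£65.38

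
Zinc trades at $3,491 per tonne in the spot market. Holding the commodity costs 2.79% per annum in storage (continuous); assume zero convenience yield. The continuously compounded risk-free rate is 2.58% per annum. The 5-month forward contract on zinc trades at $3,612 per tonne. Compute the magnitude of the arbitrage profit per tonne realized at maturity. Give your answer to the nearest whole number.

$42 per tonne

Fair forward: F* = S·e^(carry·T), with carry = (r + u) = 0.0258 + 0.0279 = 0.0537
F* = 3491 · e^(0.0537 × 5/12) = 3491 · e^0.022375 = 3491 × 1.022627 = $3569.9909
Market $3612 > fair $3569.9909: forward overpriced → cash-and-carry (buy spot, short the forward).
At maturity, profit = |F_mkt − F*| = |3612 − 3569.9909| = $42 per tonne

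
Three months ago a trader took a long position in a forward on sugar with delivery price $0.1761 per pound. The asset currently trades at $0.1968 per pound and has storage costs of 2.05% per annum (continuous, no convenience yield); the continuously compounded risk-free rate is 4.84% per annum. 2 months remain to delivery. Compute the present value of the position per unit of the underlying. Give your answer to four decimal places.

Current fair forward for the remaining 2 months: F = S·e^((r + u)·T), (r + u) = 0.0484 + 0.0205 = 0.0689
F = 0.1968 · e^(0.0689 × 2/12) = 0.1968 × 1.011550 = 0.1991
Value of long forward = (F − K)·e^(−rT) = (0.1991 − 0.1761) · e^(−0.0484·2/12)
= 0.0230 × 0.991966 = 0.0228

$0.0228 per pound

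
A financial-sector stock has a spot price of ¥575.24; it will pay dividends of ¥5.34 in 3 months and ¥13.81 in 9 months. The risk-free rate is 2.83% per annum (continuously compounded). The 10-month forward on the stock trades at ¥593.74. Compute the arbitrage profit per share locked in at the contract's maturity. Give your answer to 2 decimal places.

¥24.04 per share

PV(dividends) I = 5.34·e^(−0.0283·3/12) + 13.81·e^(−0.0283·9/12) = 18.8223
Fair forward F* = (S − I)·e^(rT) = (575.24 − 18.8223)·e^0.023583 = 556.4177 × 1.023863 = 569.6955
Market ¥593.74 > fair 569.6955: forward overpriced → cash-and-carry (borrow at r, buy the stock and collect the dividends, short the forward).
Profit at T = |F_mkt − F*| = |593.74 − 569.6955| = ¥24.04 per share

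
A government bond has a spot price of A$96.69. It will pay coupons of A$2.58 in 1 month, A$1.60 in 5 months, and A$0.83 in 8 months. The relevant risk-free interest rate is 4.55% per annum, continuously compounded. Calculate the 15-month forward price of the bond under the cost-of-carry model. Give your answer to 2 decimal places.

A$97.11

PV(coupons) I = 2.58·e^(−0.0455·1/12) + 1.60·e^(−0.0455·5/12) + 0.83·e^(−0.0455·8/12)
I = 2.5702 + 1.5700 + 0.8052 = 4.9454
F = (S − I)·e^(rT) = (96.69 − 4.9454) · e^(0.0455·15/12)
= 91.7446 · e^0.056875 = 91.7446 × 1.058523 = A$97.11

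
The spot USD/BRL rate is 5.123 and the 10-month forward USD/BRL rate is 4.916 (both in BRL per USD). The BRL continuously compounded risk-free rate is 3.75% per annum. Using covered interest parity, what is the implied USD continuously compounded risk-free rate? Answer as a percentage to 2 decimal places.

8.70%

F = S·e^((r_BRL − r_USD)T) ⇒ r_USD = r_BRL − ln(F/S)/T
ln(4.916/5.123) = -0.041245; /(10/12) = -0.049494
r_USD = 0.0375 + 0.049494 = 0.086994
r_USD = 8.70%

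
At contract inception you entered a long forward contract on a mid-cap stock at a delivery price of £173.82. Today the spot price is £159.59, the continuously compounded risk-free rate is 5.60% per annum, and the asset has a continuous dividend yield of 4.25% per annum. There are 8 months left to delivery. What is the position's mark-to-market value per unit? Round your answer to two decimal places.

Current fair forward for the remaining 8 months: F = S·e^((r − q)·T), (r − q) = 0.0560 − 0.0425 = 0.0135
F = 159.59 · e^(0.0135 × 8/12) = 159.59 × 1.009041 = 161.0329
Value of long forward = (F − K)·e^(−rT) = (161.0329 − 173.82) · e^(−0.0560·8/12)
= -12.7871 × 0.963355 = -12.32

-£12.32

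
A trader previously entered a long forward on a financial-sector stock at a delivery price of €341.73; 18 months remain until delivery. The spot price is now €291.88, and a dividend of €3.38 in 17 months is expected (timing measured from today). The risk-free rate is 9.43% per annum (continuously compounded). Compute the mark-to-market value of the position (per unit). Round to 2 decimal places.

PV(remaining dividends) I = 3.38·e^(−0.0943·17/12) = 2.9573
Current forward F = (S − I)·e^(rT) = (291.88 − 2.9573)·e^(0.0943·18/12) = 288.9227 × 1.151943 = 332.8225
Value (long) = (F − K)·e^(−rT) = (332.8225 − 341.73) × 0.868099 = -7.7326
Value = -€7.73

-€7.73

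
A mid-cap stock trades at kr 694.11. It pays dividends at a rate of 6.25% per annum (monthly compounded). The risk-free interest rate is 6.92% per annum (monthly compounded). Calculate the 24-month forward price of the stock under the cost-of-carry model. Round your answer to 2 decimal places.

F = S · (1+r/12)^(12T) / (1+q/12)^(12T)
= 694.11 × 1.147978 / 1.132781 = 694.11 × 1.013416
F = kr 703.42

kr 703.42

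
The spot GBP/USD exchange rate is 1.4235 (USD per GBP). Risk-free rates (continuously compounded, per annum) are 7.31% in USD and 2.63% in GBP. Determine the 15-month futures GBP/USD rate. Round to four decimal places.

1.5093

F = S·e^((r_USD − r_GBP)T) = 1.4235 · e^((0.0731 − 0.0263) × 15/12)
= 1.4235 · e^0.058500 = 1.4235 × 1.060245
F = 1.5093 USD per GBP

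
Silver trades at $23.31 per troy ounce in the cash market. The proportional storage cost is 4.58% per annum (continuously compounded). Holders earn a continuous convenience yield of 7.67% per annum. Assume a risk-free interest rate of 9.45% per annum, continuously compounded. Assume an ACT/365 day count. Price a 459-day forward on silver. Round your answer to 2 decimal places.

$25.25 per troy ounce

Net carry = r + u − y = 0.0945 + 0.0458 − 0.0767 = 0.0636
F = S·e^((r+u−y)T) = 23.31 · e^(0.0636 × 459/365) = 23.31 · e^0.079979
= 23.31 × 1.083264 = $25.25 per troy ounce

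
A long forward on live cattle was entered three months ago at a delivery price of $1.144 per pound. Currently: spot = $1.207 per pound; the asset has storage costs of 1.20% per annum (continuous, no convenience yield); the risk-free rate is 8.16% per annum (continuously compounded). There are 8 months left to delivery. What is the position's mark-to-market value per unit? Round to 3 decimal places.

$0.133 per pound

Current fair forward for the remaining 8 months: F = S·e^((r + u)·T), (r + u) = 0.0816 + 0.0120 = 0.0936
F = 1.207 · e^(0.0936 × 8/12) = 1.207 × 1.064388 = 1.2847
Value of long forward = (F − K)·e^(−rT) = (1.2847 − 1.144) · e^(−0.0816·8/12)
= 0.1407 × 0.947053 = 0.133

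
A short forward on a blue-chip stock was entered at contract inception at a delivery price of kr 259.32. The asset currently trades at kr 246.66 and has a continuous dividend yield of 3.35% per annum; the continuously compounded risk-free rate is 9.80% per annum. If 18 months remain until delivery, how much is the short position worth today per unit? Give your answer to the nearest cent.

Current fair forward for the remaining 18 months: F = S·e^((r − q)·T), (r − q) = 0.0980 − 0.0335 = 0.0645
F = 246.66 · e^(0.0645 × 18/12) = 246.66 × 1.101585 = 271.7170
Value of long forward = (F − K)·e^(−rT) = (271.7170 − 259.32) · e^(−0.0980·18/12)
= 12.3970 × 0.863294 = 10.70
Short position value = −(long value) = -kr 10.70

-kr 10.70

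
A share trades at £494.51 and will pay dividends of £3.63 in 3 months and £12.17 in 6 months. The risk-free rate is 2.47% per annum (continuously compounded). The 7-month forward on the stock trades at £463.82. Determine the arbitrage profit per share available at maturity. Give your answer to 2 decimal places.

PV(dividends) I = 3.63·e^(−0.0247·3/12) + 12.17·e^(−0.0247·6/12) = 15.6283
Fair forward F* = (S − I)·e^(rT) = (494.51 − 15.6283)·e^0.014408 = 478.8817 × 1.014512 = 485.8312
Market £463.82 < fair 485.8312: forward underpriced → reverse cash-and-carry (short the stock, invest proceeds at r, pay the dividends, go long the forward).
Profit at T = |F_mkt − F*| = |463.82 − 485.8312| = £22.01 per share

£22.01 per share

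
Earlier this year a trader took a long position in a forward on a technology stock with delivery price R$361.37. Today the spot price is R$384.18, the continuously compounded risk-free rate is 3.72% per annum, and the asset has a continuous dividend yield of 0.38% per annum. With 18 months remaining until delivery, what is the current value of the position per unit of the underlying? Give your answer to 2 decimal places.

R$40.24

Current fair forward for the remaining 18 months: F = S·e^((r − q)·T), (r − q) = 0.0372 − 0.0038 = 0.0334
F = 384.18 · e^(0.0334 × 18/12) = 384.18 × 1.051376 = 403.9176
Value of long forward = (F − K)·e^(−rT) = (403.9176 − 361.37) · e^(−0.0372·18/12)
= 42.5476 × 0.945728 = 40.24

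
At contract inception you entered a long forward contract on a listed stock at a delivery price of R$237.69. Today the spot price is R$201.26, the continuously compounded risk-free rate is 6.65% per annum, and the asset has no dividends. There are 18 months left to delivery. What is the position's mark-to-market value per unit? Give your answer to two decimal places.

-R$13.86

Current fair forward for the remaining 18 months: F = S·e^(r·T), r = 0.0665
F = 201.26 · e^(0.0665 × 18/12) = 201.26 × 1.104895 = 222.3712
Value of long forward = (F − K)·e^(−rT) = (222.3712 − 237.69) · e^(−0.0665·18/12)
= -15.3188 × 0.905064 = -13.86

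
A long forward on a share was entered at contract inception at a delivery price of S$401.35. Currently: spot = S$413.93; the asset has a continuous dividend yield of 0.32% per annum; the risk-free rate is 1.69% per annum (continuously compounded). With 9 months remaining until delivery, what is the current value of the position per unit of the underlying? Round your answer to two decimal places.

S$16.64

Current fair forward for the remaining 9 months: F = S·e^((r − q)·T), (r − q) = 0.0169 − 0.0032 = 0.0137
F = 413.93 · e^(0.0137 × 9/12) = 413.93 × 1.010328 = 418.2051
Value of long forward = (F − K)·e^(−rT) = (418.2051 − 401.35) · e^(−0.0169·9/12)
= 16.8551 × 0.987405 = 16.64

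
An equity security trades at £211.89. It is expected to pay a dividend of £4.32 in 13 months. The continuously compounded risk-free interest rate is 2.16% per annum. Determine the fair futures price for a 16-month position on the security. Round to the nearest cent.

£213.74

PV(dividends) I = 4.32·e^(−0.0216·13/12)
I = 4.2201
F = (S − I)·e^(rT) = (211.89 − 4.2201) · e^(0.0216·16/12)
= 207.6699 · e^0.028800 = 207.6699 × 1.029219 = £213.74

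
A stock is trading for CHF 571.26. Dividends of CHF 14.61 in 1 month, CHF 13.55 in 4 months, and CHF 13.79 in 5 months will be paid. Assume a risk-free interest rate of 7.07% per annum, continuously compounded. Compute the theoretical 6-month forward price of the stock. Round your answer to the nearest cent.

PV(dividends) I = 14.61·e^(−0.0707·1/12) + 13.55·e^(−0.0707·4/12) + 13.79·e^(−0.0707·5/12)
I = 14.5242 + 13.2344 + 13.3897 = 41.1483
F = (S − I)·e^(rT) = (571.26 − 41.1483) · e^(0.0707·6/12)
= 530.1117 · e^0.035350 = 530.1117 × 1.035982 = CHF 549.19

CHF 549.19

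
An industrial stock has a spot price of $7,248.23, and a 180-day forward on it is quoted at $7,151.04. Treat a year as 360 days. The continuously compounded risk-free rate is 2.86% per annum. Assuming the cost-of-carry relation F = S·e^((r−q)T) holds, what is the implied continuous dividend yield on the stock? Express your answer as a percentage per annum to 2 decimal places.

From F = S·e^((r−q)T): (r − q) = ln(F/S)/T
ln(7151.04/7248.23) = ln(0.986591) = -0.013500
(r − q) = -0.013500 / (180/360) = -0.027000
q = r − ln(F/S)/T = 0.0286 + 0.027000 = 0.055600
q = 5.56%

5.56%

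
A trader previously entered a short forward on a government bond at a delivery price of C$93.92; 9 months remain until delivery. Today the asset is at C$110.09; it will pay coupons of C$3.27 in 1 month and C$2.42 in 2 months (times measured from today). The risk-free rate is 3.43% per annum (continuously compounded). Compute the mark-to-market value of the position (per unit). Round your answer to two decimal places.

PV(remaining coupons) I = 3.27·e^(−0.0343·1/12) + 2.42·e^(−0.0343·2/12) = 5.6669
Current forward F = (S − I)·e^(rT) = (110.09 − 5.6669)·e^(0.0343·9/12) = 104.4231 × 1.026059 = 107.1443
Value (long) = (F − K)·e^(−rT) = (107.1443 − 93.92) × 0.974603 = 12.8884
Short position value = −(long value) = -C$12.89

-C$12.89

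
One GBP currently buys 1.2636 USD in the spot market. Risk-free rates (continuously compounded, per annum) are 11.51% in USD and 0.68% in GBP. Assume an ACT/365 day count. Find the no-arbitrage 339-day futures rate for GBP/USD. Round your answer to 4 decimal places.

1.3973

F = S·e^((r_USD − r_GBP)T) = 1.2636 · e^((0.1151 − 0.0068) × 339/365)
= 1.2636 · e^0.100585 = 1.2636 × 1.105818
F = 1.3973 USD per GBP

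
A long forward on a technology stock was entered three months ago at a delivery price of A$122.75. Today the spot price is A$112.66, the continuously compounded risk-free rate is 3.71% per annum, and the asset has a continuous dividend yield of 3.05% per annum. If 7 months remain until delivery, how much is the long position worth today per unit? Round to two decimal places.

-A$9.45

Current fair forward for the remaining 7 months: F = S·e^((r − q)·T), (r − q) = 0.0371 − 0.0305 = 0.0066
F = 112.66 · e^(0.0066 × 7/12) = 112.66 × 1.003857 = 113.0945
Value of long forward = (F − K)·e^(−rT) = (113.0945 − 122.75) · e^(−0.0371·7/12)
= -9.6555 × 0.978591 = -9.45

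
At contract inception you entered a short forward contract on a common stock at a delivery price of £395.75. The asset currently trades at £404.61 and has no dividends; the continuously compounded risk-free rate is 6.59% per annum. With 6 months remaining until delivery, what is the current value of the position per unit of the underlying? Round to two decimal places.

Current fair forward for the remaining 6 months: F = S·e^(r·T), r = 0.0659
F = 404.61 · e^(0.0659 × 6/12) = 404.61 × 1.033499 = 418.1640
Value of long forward = (F − K)·e^(−rT) = (418.1640 − 395.75) · e^(−0.0659·6/12)
= 22.4140 × 0.967587 = 21.69
Short position value = −(long value) = -£21.69

-£21.69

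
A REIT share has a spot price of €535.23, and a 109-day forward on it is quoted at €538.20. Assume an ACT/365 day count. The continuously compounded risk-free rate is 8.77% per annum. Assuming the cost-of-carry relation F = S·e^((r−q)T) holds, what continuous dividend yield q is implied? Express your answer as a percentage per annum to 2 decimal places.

6.92%

From F = S·e^((r−q)T): (r − q) = ln(F/S)/T
ln(538.20/535.23) = ln(1.005549) = 0.005534
(r − q) = 0.005534 / (109/365) = 0.018531
q = r − ln(F/S)/T = 0.0877 − 0.018531 = 0.069169
q = 6.92%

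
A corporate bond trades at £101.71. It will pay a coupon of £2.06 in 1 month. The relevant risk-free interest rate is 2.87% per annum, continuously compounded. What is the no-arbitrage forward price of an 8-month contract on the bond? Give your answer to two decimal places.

PV(coupons) I = 2.06·e^(−0.0287·1/12)
I = 2.0551
F = (S − I)·e^(rT) = (101.71 − 2.0551) · e^(0.0287·8/12)
= 99.6549 · e^0.019133 = 99.6549 × 1.019317 = £101.58

£101.58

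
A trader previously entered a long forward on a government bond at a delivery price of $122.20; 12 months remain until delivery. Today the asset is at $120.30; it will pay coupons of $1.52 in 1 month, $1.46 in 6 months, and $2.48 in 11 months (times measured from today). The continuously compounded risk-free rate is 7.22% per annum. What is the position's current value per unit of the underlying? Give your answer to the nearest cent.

PV(remaining coupons) I = 1.52·e^(−0.0722·1/12) + 1.46·e^(−0.0722·6/12) + 2.48·e^(−0.0722·11/12) = 5.2403
Current forward F = (S − I)·e^(rT) = (120.30 − 5.2403)·e^(0.0722·12/12) = 115.0597 × 1.074870 = 123.6742
Value (long) = (F − K)·e^(−rT) = (123.6742 − 122.20) × 0.930345 = 1.3715
Value = $1.37

$1.37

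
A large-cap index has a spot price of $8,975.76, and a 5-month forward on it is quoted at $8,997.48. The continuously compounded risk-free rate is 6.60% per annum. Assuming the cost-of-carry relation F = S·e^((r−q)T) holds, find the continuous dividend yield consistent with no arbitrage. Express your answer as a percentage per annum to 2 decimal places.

6.02%

From F = S·e^((r−q)T): (r − q) = ln(F/S)/T
ln(8997.48/8975.76) = ln(1.002420) = 0.002417
(r − q) = 0.002417 / (5/12) = 0.005801
q = r − ln(F/S)/T = 0.0660 − 0.005801 = 0.060199
q = 6.02%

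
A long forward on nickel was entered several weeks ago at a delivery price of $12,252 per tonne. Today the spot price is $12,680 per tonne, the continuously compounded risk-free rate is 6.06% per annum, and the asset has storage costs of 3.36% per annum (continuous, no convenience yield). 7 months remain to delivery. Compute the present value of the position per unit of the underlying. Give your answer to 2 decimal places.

$1104.52 per tonne

Current fair forward for the remaining 7 months: F = S·e^((r + u)·T), (r + u) = 0.0606 + 0.0336 = 0.0942
F = 12680 · e^(0.0942 × 7/12) = 12680 × 1.05648779 = 13396.2652
Value of long forward = (F − K)·e^(−rT) = (13396.2652 − 12252) · e^(−0.0606·7/12)
= 1144.2652 × 0.96526751 = 1104.52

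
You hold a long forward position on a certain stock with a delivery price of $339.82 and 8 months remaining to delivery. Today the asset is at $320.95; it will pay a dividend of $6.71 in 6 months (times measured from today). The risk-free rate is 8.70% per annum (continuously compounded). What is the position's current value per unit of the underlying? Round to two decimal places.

-$6.15

PV(remaining dividends) I = 6.71·e^(−0.0870·6/12) = 6.4244
Current forward F = (S − I)·e^(rT) = (320.95 − 6.4244)·e^(0.0870·8/12) = 314.5256 × 1.059715 = 333.3075
Value (long) = (F − K)·e^(−rT) = (333.3075 − 339.82) × 0.943650 = -6.1455
Value = -$6.15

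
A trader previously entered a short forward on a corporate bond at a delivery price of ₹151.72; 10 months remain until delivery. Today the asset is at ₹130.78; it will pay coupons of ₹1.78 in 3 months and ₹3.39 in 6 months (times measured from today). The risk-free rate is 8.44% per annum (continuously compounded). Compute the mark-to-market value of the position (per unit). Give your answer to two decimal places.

₹15.63

PV(remaining coupons) I = 1.78·e^(−0.0844·3/12) + 3.39·e^(−0.0844·6/12) = 4.9928
Current forward F = (S − I)·e^(rT) = (130.78 − 4.9928)·e^(0.0844·10/12) = 125.7872 × 1.072866 = 134.9528
Value (long) = (F − K)·e^(−rT) = (134.9528 − 151.72) × 0.932083 = -15.6284
Short position value = −(long value) = ₹15.63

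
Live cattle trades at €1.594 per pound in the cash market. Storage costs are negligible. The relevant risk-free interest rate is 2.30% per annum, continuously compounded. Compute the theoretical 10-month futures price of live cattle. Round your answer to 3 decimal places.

€1.625 per pound

F = S·e^(rT) = 1.594 · e^(0.0230 × 10/12) = 1.594 · e^0.019167
= 1.594 × 1.019352 = €1.625 per pound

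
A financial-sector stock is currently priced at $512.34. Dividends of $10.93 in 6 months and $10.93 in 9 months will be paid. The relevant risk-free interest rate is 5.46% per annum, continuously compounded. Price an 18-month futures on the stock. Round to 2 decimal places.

$533.14

PV(dividends) I = 10.93·e^(−0.0546·6/12) + 10.93·e^(−0.0546·9/12)
I = 10.6356 + 10.4915 = 21.1271
F = (S − I)·e^(rT) = (512.34 − 21.1271) · e^(0.0546·18/12)
= 491.2129 · e^0.081900 = 491.2129 × 1.085347 = $533.14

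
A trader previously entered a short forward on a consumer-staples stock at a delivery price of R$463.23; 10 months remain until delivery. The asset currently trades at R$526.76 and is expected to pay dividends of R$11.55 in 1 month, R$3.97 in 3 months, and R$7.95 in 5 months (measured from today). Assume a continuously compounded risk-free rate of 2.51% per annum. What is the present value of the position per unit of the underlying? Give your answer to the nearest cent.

PV(remaining dividends) I = 11.55·e^(−0.0251·1/12) + 3.97·e^(−0.0251·3/12) + 7.95·e^(−0.0251·5/12) = 23.3383
Current forward F = (S − I)·e^(rT) = (526.76 − 23.3383)·e^(0.0251·10/12) = 503.4217 × 1.021137 = 514.0625
Value (long) = (F − K)·e^(−rT) = (514.0625 − 463.23) × 0.979301 = 49.7803
Short position value = −(long value) = -R$49.78

-R$49.78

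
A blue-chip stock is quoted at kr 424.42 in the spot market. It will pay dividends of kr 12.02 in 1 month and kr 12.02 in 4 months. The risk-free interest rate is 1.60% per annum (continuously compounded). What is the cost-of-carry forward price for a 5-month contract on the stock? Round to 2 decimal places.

PV(dividends) I = 12.02·e^(−0.0160·1/12) + 12.02·e^(−0.0160·4/12)
I = 12.0040 + 11.9561 = 23.9601
F = (S − I)·e^(rT) = (424.42 − 23.9601) · e^(0.0160·5/12)
= 400.4599 · e^0.006667 = 400.4599 × 1.006689 = kr 403.14

kr 403.14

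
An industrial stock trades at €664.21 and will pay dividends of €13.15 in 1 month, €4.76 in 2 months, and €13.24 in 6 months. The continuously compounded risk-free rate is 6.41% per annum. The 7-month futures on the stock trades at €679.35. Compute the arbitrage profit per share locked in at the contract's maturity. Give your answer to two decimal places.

€21.61 per share

PV(dividends) I = 13.15·e^(−0.0641·1/12) + 4.76·e^(−0.0641·2/12) + 13.24·e^(−0.0641·6/12) = 30.6117
Fair futures F* = (S − I)·e^(rT) = (664.21 − 30.6117)·e^0.037392 = 633.5983 × 1.038100 = 657.7384
Market €679.35 > fair 657.7384: forward overpriced → cash-and-carry (borrow at r, buy the stock and collect the dividends, short the forward).
Profit at T = |F_mkt − F*| = |679.35 − 657.7384| = €21.61 per share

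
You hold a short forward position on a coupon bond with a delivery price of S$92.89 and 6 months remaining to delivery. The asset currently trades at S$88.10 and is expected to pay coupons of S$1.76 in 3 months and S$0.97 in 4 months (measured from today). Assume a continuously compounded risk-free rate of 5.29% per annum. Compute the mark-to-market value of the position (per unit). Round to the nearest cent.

PV(remaining coupons) I = 1.76·e^(−0.0529·3/12) + 0.97·e^(−0.0529·4/12) = 2.6899
Current forward F = (S − I)·e^(rT) = (88.10 − 2.6899)·e^(0.0529·6/12) = 85.4101 × 1.026803 = 87.6993
Value (long) = (F − K)·e^(−rT) = (87.6993 − 92.89) × 0.973897 = -5.0552
Short position value = −(long value) = S$5.06

S$5.06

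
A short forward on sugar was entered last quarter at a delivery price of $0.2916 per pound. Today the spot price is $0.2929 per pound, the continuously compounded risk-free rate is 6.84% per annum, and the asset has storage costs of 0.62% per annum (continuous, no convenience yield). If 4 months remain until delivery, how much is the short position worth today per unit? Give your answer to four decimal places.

Current fair forward for the remaining 4 months: F = S·e^((r + u)·T), (r + u) = 0.0684 + 0.0062 = 0.0746
F = 0.2929 · e^(0.0746 × 4/12) = 0.2929 × 1.025178 = 0.3003
Value of long forward = (F − K)·e^(−rT) = (0.3003 − 0.2916) · e^(−0.0684·4/12)
= 0.0087 × 0.977458 = 0.0085
Short position value = −(long value) = -$0.0085

-$0.0085 per pound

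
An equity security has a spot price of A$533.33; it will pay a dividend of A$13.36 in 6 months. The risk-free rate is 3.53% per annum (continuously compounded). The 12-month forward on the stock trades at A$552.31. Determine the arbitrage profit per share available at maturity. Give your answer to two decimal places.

PV(dividends) I = 13.36·e^(−0.0353·6/12) = 13.1263
Fair forward F* = (S − I)·e^(rT) = (533.33 − 13.1263)·e^0.035300 = 520.2037 × 1.035930 = 538.8946
Market A$552.31 > fair 538.8946: forward overpriced → cash-and-carry (borrow at r, buy the stock and collect the dividends, short the forward).
Profit at T = |F_mkt − F*| = |552.31 − 538.8946| = A$13.42 per share

A$13.42 per share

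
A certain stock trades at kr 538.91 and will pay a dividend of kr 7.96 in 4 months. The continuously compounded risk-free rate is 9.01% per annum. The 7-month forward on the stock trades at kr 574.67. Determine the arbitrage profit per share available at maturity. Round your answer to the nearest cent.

PV(dividends) I = 7.96·e^(−0.0901·4/12) = 7.7245
Fair forward F* = (S − I)·e^(rT) = (538.91 − 7.7245)·e^0.052558 = 531.1855 × 1.053964 = 559.8504
Market kr 574.67 > fair 559.8504: forward overpriced → cash-and-carry (borrow at r, buy the stock and collect the dividends, short the forward).
Profit at T = |F_mkt − F*| = |574.67 − 559.8504| = kr 14.82 per share

kr 14.82 per share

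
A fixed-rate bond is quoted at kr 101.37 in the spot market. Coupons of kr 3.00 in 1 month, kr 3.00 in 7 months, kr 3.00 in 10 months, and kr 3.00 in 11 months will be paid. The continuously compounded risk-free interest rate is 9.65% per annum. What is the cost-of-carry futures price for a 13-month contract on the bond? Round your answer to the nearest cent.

PV(coupons) I = 3.00·e^(−0.0965·1/12) + 3.00·e^(−0.0965·7/12) + 3.00·e^(−0.0965·10/12) + 3.00·e^(−0.0965·11/12)
I = 2.9760 + 2.8358 + 2.7682 + 2.7460 = 11.3260
F = (S − I)·e^(rT) = (101.37 − 11.3260) · e^(0.0965·13/12)
= 90.0440 · e^0.104542 = 90.0440 × 1.110202 = kr 99.97

kr 99.97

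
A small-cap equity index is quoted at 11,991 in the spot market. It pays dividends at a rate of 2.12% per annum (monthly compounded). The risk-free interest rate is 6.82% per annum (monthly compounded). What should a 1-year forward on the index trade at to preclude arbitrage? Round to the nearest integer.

F = S · (1+r/12)^(12T) / (1+q/12)^(12T)
= 11991 × 1.070373 / 1.021407 = 11991 × 1.047940
F = 12,566

12,566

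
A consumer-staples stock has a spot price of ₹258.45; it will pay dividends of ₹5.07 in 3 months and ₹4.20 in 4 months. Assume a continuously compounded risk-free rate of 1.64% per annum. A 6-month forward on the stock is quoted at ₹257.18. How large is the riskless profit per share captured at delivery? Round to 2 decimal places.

₹5.90 per share

PV(dividends) I = 5.07·e^(−0.0164·3/12) + 4.20·e^(−0.0164·4/12) = 9.2264
Fair forward F* = (S − I)·e^(rT) = (258.45 − 9.2264)·e^0.008200 = 249.2236 × 1.008234 = 251.2757
Market ₹257.18 > fair 251.2757: forward overpriced → cash-and-carry (borrow at r, buy the stock and collect the dividends, short the forward).
Profit at T = |F_mkt − F*| = |257.18 − 251.2757| = ₹5.90 per share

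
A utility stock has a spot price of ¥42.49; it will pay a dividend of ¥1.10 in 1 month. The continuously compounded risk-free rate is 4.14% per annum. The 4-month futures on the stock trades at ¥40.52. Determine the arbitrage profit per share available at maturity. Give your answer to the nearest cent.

PV(dividends) I = 1.10·e^(−0.0414·1/12) = 1.0962
Fair futures F* = (S − I)·e^(rT) = (42.49 − 1.0962)·e^0.013800 = 41.3938 × 1.013896 = 41.9690
Market ¥40.52 < fair 41.9690: forward underpriced → reverse cash-and-carry (short the stock, invest proceeds at r, pay the dividends, go long the forward).
Profit at T = |F_mkt − F*| = |40.52 − 41.9690| = ¥1.45 per share

¥1.45 per share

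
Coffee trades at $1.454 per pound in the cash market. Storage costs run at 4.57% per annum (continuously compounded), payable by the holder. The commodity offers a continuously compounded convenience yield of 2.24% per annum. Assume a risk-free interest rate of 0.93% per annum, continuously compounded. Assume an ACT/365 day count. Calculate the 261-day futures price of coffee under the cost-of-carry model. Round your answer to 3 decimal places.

Net carry = r + u − y = 0.0093 + 0.0457 − 0.0224 = 0.0326
F = S·e^((r+u−y)T) = 1.454 · e^(0.0326 × 261/365) = 1.454 · e^0.023311
= 1.454 × 1.023585 = $1.488 per pound

$1.488 per pound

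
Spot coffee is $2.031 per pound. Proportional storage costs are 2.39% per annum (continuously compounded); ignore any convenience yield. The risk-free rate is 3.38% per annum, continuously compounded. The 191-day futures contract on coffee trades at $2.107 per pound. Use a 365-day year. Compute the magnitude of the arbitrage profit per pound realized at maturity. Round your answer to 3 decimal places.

Fair futures: F* = S·e^(carry·T), with carry = (r + u) = 0.0338 + 0.0239 = 0.0577
F* = 2.031 · e^(0.0577 × 191/365) = 2.031 · e^0.030194 = 2.031 × 1.030654 = $2.0933
Market $2.107 > fair $2.0933: forward overpriced → cash-and-carry (buy spot, short the forward).
At maturity, profit = |F_mkt − F*| = |2.107 − 2.0933| = $0.014 per pound

$0.014 per pound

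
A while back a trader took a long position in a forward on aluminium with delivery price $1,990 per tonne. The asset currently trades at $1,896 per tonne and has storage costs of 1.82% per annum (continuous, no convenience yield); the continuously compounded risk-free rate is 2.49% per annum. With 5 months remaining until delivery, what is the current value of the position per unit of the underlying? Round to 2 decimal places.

Current fair forward for the remaining 5 months: F = S·e^((r + u)·T), (r + u) = 0.0249 + 0.0182 = 0.0431
F = 1896 · e^(0.0431 × 5/12) = 1896 × 1.01812055 = 1930.3566
Value of long forward = (F − K)·e^(−rT) = (1930.3566 − 1990) · e^(−0.0249·5/12)
= -59.6434 × 0.98967863 = -59.03

-$59.03 per tonne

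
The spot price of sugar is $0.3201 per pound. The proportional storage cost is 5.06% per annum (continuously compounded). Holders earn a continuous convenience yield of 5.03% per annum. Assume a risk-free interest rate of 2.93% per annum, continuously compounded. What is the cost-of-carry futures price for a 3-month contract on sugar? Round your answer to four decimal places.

$0.3225 per pound

Net carry = r + u − y = 0.0293 + 0.0506 − 0.0503 = 0.0296
F = S·e^((r+u−y)T) = 0.3201 · e^(0.0296 × 3/12) = 0.3201 · e^0.007400
= 0.3201 × 1.007427 = $0.3225 per pound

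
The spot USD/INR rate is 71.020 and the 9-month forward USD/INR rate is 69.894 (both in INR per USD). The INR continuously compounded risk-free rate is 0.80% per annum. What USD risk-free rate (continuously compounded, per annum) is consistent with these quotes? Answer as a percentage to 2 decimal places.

F = S·e^((r_INR − r_USD)T) ⇒ r_USD = r_INR − ln(F/S)/T
ln(69.894/71.020) = -0.015982; /(9/12) = -0.021309
r_USD = 0.0080 + 0.021309 = 0.029309
r_USD = 2.93%

2.93%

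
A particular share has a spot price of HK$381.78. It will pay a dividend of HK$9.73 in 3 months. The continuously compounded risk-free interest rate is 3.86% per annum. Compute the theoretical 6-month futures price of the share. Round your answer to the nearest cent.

HK$379.40

PV(dividends) I = 9.73·e^(−0.0386·3/12)
I = 9.6366
F = (S − I)·e^(rT) = (381.78 − 9.6366) · e^(0.0386·6/12)
= 372.1434 · e^0.019300 = 372.1434 × 1.019487 = HK$379.40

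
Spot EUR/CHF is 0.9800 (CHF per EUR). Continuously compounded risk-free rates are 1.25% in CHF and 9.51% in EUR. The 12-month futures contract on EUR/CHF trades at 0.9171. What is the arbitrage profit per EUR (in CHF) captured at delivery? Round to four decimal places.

Fair futures: F* = S·e^(carry·T), with carry = (r_CHF − r_EUR) = 0.0125 − 0.0951 = -0.0826
F* = 0.9800 · e^(-0.0826 × 12/12) = 0.9800 · e^-0.082600 = 0.9800 × 0.920719 = 0.9023
Market 0.9171 > fair 0.9023: forward overpriced → cash-and-carry (buy spot, short the forward).
At maturity, profit = |F_mkt − F*| = |0.9171 − 0.9023| = 0.0148 per EUR (in CHF)

0.0148 per EUR (in CHF)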